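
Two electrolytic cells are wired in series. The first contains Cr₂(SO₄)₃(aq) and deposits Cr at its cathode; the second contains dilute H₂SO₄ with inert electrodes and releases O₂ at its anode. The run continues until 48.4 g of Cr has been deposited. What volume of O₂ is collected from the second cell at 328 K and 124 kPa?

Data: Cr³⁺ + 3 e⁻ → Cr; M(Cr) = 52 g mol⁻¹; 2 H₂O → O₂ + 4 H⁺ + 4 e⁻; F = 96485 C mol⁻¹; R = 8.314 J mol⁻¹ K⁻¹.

15.4 L

n(Cr) = 48.4 / 52 = 0.9308 mol, so n(e⁻) = 3 × 0.9308 = 2.792 mol.
The cells are in series, so the same 2.792 mol of electrons passes through the second cell.
2 H₂O → O₂ + 4 H⁺ + 4 e⁻ — 4 mol e⁻ per mol O₂, so n(O₂) = 2.792/4 = 0.6981 mol.
V = nRT/P = (0.6981 × 8.314 × 328) / (124 × 10³) = 0.0154 m³ = 15.4 L.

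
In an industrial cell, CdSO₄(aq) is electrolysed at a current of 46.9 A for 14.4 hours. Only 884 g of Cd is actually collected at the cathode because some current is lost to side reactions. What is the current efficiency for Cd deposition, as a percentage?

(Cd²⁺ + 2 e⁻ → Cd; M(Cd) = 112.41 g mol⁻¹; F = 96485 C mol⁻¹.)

Q = I·t = 46.90 × 51840 = 2431000 C; n(e⁻) = 2431000/96485 = 25.20 mol.
Theoretical n(Cd) = n(e⁻)/2 = 12.60 mol, i.e. m_theo = 12.60 × 112.41 = 1416 g.
Efficiency = m_actual / m_theo = 884 / 1416 = 62.4 %.

62.4 %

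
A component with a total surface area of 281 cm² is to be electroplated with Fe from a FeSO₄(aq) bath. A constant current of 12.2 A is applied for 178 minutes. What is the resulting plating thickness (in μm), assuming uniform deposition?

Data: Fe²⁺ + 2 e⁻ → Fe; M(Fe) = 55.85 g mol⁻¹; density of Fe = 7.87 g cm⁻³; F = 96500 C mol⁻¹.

Q = I·t = 12.20 × 10680 = 130300 C; n(e⁻) = 1.350 mol.
n(Fe) = n(e⁻)/2 = 0.6751 mol, so m = 0.6751 × 55.85 = 37.70 g.
Volume = m/ρ = 37.70 / 7.87 = 4.791 cm³.
Thickness = V/A = 4.791 / 281 = 0.0170 cm = 170 μm.

170 μm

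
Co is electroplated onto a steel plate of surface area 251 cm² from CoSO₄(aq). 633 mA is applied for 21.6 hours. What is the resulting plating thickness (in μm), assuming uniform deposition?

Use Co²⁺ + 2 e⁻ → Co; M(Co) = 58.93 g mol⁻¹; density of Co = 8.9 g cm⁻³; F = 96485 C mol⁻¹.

67.3 μm

Q = I·t = 0.6330 × 77760 = 49220 C; n(e⁻) = 0.5102 mol.
n(Co) = n(e⁻)/2 = 0.2551 mol, so m = 0.2551 × 58.93 = 15.03 g.
Volume = m/ρ = 15.03 / 8.9 = 1.689 cm³.
Thickness = V/A = 1.689 / 251 = 0.00673 cm = 67.3 μm.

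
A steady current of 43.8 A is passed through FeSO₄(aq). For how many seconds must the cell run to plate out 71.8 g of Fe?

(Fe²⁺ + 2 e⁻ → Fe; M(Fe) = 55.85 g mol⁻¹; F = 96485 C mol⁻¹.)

n(Fe) = m/M = 71.8 / 55.85 = 1.286 mol.
Each Fe atom requires 2 electrons, so n(e⁻) = 2 × 1.286 = 2.571 mol.
Q = n(e⁻)·F = 2.571 × 96485 = 248100 C.
t = Q/I = 248100 / 43.80 A = 5664 s.

5660 s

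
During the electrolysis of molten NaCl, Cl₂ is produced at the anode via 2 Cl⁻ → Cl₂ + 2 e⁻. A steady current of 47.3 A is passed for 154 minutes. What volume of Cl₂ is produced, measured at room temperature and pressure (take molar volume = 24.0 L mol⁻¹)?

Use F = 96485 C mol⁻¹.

Q = I·t = 47.30 A × 9240.0 s = 437100 C.
n(e⁻) = Q/F = 437100 / 96485 = 4.530 mol.
2 electrons are transferred per Cl₂ molecule, so n(Cl₂) = 4.530 / 2 = 2.265 mol.
V = n × V_m = 2.265 × 24.0 = 54.4 L.

54.4 L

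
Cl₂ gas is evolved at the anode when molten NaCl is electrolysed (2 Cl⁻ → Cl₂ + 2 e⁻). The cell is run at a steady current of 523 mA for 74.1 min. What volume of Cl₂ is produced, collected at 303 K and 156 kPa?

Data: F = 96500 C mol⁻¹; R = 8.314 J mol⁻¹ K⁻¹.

Q = I·t = 0.5230 A × 4446.0 s = 2325 C.
n(e⁻) = Q/F = 2325 / 96500 = 0.02410 mol.
2 electrons are transferred per Cl₂ molecule, so n(Cl₂) = 0.02410 / 2 = 0.01205 mol.
V = nRT/P = (0.01205 × 8.314 × 303) / (156 × 10³ Pa) = 1.95 × 10⁻⁴ m³ = 0.195 L.

0.195 L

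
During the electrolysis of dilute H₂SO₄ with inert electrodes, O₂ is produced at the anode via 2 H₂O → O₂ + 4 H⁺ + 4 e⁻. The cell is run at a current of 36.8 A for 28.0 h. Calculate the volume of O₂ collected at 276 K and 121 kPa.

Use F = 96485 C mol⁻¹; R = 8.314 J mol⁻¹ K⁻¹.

Q = I·t = 36.80 A × 100800 s = 3709000 C.
n(e⁻) = Q/F = 3709000 / 96485 = 38.45 mol.
4 electrons are transferred per O₂ molecule, so n(O₂) = 38.45 / 4 = 9.611 mol.
V = nRT/P = (9.611 × 8.314 × 276) / (121 × 10³ Pa) = 0.182 m³ = 182 L.

182 L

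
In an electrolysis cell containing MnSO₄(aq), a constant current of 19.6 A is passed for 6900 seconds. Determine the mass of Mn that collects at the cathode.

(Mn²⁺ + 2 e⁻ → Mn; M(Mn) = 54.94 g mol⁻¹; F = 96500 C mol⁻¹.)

38.5 g

Q = I·t = 19.60 A × 6900.0 s = 135200 C.
n(e⁻) = Q/F = 135200 / 96500 = 1.401 mol.
Mn²⁺ + 2 e⁻ → Mn, so n(Mn) = n(e⁻)/2 = 0.7007 mol.
m = n·M = 0.7007 × 54.94 = 38.5 g.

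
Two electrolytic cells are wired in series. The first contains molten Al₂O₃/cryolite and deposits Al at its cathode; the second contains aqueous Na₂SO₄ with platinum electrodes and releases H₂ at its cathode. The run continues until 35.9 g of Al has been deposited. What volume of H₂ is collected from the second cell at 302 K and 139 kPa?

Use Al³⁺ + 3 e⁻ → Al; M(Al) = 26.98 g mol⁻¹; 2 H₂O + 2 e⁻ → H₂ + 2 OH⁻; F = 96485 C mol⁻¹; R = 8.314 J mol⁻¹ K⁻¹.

36.1 L

n(Al) = 35.9 / 26.98 = 1.331 mol, so n(e⁻) = 3 × 1.331 = 3.992 mol.
The cells are in series, so the same 3.992 mol of electrons passes through the second cell.
2 H₂O + 2 e⁻ → H₂ + 2 OH⁻ — 2 mol e⁻ per mol H₂, so n(H₂) = 3.992/2 = 1.996 mol.
V = nRT/P = (1.996 × 8.314 × 302) / (139 × 10³) = 0.0361 m³ = 36.1 L.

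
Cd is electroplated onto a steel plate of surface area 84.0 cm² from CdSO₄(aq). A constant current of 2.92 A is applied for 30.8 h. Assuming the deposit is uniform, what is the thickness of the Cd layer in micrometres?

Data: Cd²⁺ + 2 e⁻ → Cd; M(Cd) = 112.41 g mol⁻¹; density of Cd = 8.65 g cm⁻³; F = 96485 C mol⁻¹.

2600 μm

Q = I·t = 2.920 × 110880 = 323800 C; n(e⁻) = 3.356 mol.
n(Cd) = n(e⁻)/2 = 1.678 mol, so m = 1.678 × 112.41 = 188.6 g.
Volume = m/ρ = 188.6 / 8.65 = 21.80 cm³.
Thickness = V/A = 21.80 / 84.0 = 0.260 cm = 2600 μm.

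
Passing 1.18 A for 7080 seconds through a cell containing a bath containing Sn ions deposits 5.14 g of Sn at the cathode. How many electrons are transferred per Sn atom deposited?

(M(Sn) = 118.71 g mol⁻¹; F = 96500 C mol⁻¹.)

2

Q = I·t = 1.180 A × 7080.0 s = 8354 C, so n(e⁻) = 8354/96500 = 0.08657 mol.
n(Sn) deposited = 5.14 / 118.71 = 0.04330 mol.
Electrons per atom = n(e⁻)/n(Sn) = 0.08657 / 0.04330 = 2.00 ≈ 2, so the ion is Sn²⁺.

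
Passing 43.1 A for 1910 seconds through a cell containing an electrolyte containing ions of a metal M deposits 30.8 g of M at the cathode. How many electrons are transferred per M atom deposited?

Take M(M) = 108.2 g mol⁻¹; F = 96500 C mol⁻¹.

Q = I·t = 43.10 A × 1910.0 s = 82320 C, so n(e⁻) = 82320/96500 = 0.8531 mol.
n(M) deposited = 30.8 / 108.2 = 0.2847 mol.
Electrons per atom = n(e⁻)/n(M) = 0.8531 / 0.2847 = 3.00 ≈ 3, so the ion is M³⁺.

3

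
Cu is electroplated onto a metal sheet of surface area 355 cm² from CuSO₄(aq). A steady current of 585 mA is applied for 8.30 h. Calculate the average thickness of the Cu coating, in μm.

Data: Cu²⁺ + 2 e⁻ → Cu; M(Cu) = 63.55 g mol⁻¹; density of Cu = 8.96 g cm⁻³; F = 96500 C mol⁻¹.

Q = I·t = 0.5850 × 29880 = 17480 C; n(e⁻) = 0.1811 mol.
n(Cu) = n(e⁻)/2 = 0.09057 mol, so m = 0.09057 × 63.55 = 5.756 g.
Volume = m/ρ = 5.756 / 8.96 = 0.6424 cm³.
Thickness = V/A = 0.6424 / 355 = 0.00181 cm = 18.1 μm.

18.1 μm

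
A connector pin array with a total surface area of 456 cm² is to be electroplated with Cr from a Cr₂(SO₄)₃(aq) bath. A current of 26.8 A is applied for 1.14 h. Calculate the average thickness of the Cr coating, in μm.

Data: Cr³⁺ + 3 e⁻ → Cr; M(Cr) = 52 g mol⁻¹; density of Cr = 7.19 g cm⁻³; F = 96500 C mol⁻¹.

Q = I·t = 26.80 × 4104.0 = 110000 C; n(e⁻) = 1.140 mol.
n(Cr) = n(e⁻)/3 = 0.3799 mol, so m = 0.3799 × 52 = 19.76 g.
Volume = m/ρ = 19.76 / 7.19 = 2.748 cm³.
Thickness = V/A = 2.748 / 456 = 0.00603 cm = 60.3 μm.

60.3 μm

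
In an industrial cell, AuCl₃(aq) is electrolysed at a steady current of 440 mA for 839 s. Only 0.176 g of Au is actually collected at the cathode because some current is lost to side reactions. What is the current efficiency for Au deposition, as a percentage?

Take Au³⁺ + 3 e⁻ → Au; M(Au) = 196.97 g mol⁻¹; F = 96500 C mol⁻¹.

Q = I·t = 0.4400 × 839.00 = 369.2 C; n(e⁻) = 369.2/96500 = 0.003825 mol.
Theoretical n(Au) = n(e⁻)/3 = 0.001275 mol, i.e. m_theo = 0.001275 × 196.97 = 0.2512 g.
Efficiency = m_actual / m_theo = 0.176 / 0.2512 = 70.1 %.

70.1 %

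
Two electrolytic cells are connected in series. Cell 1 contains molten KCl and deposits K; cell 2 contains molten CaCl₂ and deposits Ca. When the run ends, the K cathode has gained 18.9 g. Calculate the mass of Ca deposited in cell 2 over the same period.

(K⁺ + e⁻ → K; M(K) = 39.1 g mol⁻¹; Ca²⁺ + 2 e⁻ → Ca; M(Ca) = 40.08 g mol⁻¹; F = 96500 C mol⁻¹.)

n(K) = 18.9 / 39.1 = 0.4834 mol.
Since K⁺ + e⁻ → K, n(e⁻) passed = 1 × 0.4834 = 0.4834 mol.
Cells in series carry the same charge, so the same 0.4834 mol of electrons passes through cell 2.
Ca²⁺ + 2 e⁻ → Ca, so n(Ca) = 0.4834 / 2 = 0.2417 mol.
m(Ca) = 0.2417 × 40.08 = 9.69 g.

9.69 g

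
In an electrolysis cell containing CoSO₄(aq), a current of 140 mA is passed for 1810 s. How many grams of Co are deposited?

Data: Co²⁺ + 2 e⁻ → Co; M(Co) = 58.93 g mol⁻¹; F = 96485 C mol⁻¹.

Q = I·t = 0.1400 A × 1810.0 s = 253.4 C.
n(e⁻) = Q/F = 253.4 / 96485 = 0.002626 mol.
Co²⁺ + 2 e⁻ → Co, so n(Co) = n(e⁻)/2 = 0.001313 mol.
m = n·M = 0.001313 × 58.93 = 0.0774 g.

0.0774 g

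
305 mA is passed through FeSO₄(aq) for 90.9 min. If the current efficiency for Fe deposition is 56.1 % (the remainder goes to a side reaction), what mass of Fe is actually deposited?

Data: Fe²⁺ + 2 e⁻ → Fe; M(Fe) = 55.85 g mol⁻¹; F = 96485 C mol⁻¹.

Q = I·t = 0.3050 × 5454.0 = 1663 C.
n(e⁻) = 1663/96485 = 0.01724 mol; theoretically n(Fe) = 0.01724/2 = 0.008620 mol, m_theo = 0.4814 g.
At 56.1 % efficiency, m_actual = 0.561 × 0.4814 = 0.270 g.

0.270 g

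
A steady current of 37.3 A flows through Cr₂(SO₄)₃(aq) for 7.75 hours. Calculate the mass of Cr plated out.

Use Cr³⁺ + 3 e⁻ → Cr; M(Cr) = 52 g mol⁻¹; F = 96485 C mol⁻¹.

Q = I·t = 37.30 A × 27900 s = 1041000 C.
n(e⁻) = Q/F = 1041000 / 96485 = 10.79 mol.
Cr³⁺ + 3 e⁻ → Cr, so n(Cr) = n(e⁻)/3 = 3.595 mol.
m = n·M = 3.595 × 52 = 187 g.

187 g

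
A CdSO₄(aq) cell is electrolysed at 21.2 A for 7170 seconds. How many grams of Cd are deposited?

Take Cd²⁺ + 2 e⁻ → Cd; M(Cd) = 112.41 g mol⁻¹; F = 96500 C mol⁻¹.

88.5 g

Q = I·t = 21.20 A × 7170.0 s = 152000 C.
n(e⁻) = Q/F = 152000 / 96500 = 1.575 mol.
Cd²⁺ + 2 e⁻ → Cd, so n(Cd) = n(e⁻)/2 = 0.7876 mol.
m = n·M = 0.7876 × 112.41 = 88.5 g.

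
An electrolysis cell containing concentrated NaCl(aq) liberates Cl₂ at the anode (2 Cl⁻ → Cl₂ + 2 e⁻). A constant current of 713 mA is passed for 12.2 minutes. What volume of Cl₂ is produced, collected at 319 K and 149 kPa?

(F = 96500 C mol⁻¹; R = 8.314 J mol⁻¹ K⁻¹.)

Q = I·t = 0.7130 A × 732.00 s = 521.9 C.
n(e⁻) = Q/F = 521.9 / 96500 = 0.005408 mol.
2 electrons are transferred per Cl₂ molecule, so n(Cl₂) = 0.005408 / 2 = 0.002704 mol.
V = nRT/P = (0.002704 × 8.314 × 319) / (149 × 10³ Pa) = 4.81 × 10⁻⁵ m³ = 0.0481 L.

0.0481 L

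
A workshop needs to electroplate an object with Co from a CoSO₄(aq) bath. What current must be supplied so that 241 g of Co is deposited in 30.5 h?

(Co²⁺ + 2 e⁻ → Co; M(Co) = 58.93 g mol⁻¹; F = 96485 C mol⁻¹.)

n(Co) = 241 / 58.93 = 4.090 mol.
n(e⁻) = 2 × 4.090 = 8.179 mol.
Q = n(e⁻)·F = 8.179 × 96485 = 789200 C.
I = Q/t = 789200 / 109800 s = 7.19 A.

7.19 A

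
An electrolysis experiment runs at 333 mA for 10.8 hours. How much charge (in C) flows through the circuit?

Q = I·t = 0.3330 A × 38880 s = 12900 C.

12900 C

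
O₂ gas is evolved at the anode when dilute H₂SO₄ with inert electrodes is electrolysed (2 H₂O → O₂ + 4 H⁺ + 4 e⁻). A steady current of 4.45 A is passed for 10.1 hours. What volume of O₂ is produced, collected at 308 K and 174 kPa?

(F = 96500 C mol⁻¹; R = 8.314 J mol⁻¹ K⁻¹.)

6.17 L

Q = I·t = 4.450 A × 36360 s = 161800 C.
n(e⁻) = Q/F = 161800 / 96500 = 1.677 mol.
4 electrons are transferred per O₂ molecule, so n(O₂) = 1.677 / 4 = 0.4192 mol.
V = nRT/P = (0.4192 × 8.314 × 308) / (174 × 10³ Pa) = 0.00617 m³ = 6.17 L.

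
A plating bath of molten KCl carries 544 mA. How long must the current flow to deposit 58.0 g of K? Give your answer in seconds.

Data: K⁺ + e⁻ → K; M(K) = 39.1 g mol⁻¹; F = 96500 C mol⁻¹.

2.63 × 10⁵ s

n(K) = m/M = 58.0 / 39.1 = 1.483 mol.
Each K atom requires 1 electron, so n(e⁻) = 1 × 1.483 = 1.483 mol.
Q = n(e⁻)·F = 1.483 × 96500 = 143100 C.
t = Q/I = 143100 / 0.5440 A = 263100 s.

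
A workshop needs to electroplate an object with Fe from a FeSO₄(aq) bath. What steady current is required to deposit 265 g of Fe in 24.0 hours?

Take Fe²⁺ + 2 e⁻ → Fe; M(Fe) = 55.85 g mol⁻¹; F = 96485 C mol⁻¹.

n(Fe) = 265 / 55.85 = 4.745 mol.
n(e⁻) = 2 × 4.745 = 9.490 mol.
Q = n(e⁻)·F = 9.490 × 96485 = 915600 C.
I = Q/t = 915600 / 86400 s = 10.6 A.

10.6 A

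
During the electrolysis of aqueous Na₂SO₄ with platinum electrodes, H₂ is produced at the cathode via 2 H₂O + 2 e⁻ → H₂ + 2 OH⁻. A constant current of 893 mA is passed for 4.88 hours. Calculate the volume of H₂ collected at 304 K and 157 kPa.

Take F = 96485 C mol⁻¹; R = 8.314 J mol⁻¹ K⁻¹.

Q = I·t = 0.8930 A × 17568 s = 15690 C.
n(e⁻) = Q/F = 15690 / 96485 = 0.1626 mol.
2 electrons are transferred per H₂ molecule, so n(H₂) = 0.1626 / 2 = 0.08130 mol.
V = nRT/P = (0.08130 × 8.314 × 304) / (157 × 10³ Pa) = 0.00131 m³ = 1.31 L.

1.31 L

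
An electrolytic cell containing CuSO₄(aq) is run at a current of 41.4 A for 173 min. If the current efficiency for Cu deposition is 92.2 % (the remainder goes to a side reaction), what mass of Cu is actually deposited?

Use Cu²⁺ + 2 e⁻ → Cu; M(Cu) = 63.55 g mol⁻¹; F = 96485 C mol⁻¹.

130 g

Q = I·t = 41.40 × 10380 = 429700 C.
n(e⁻) = 429700/96485 = 4.454 mol; theoretically n(Cu) = 4.454/2 = 2.227 mol, m_theo = 141.5 g.
At 92.2 % efficiency, m_actual = 0.922 × 141.5 = 130 g.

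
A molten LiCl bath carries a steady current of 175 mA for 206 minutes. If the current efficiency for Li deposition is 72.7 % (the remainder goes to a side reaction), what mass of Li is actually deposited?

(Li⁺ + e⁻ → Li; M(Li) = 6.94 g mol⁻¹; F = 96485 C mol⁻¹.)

0.113 g

Q = I·t = 0.1750 × 12360 = 2163 C.
n(e⁻) = 2163/96485 = 0.02242 mol; theoretically n(Li) = 0.02242/1 = 0.02242 mol, m_theo = 0.1556 g.
At 72.7 % efficiency, m_actual = 0.727 × 0.1556 = 0.113 g.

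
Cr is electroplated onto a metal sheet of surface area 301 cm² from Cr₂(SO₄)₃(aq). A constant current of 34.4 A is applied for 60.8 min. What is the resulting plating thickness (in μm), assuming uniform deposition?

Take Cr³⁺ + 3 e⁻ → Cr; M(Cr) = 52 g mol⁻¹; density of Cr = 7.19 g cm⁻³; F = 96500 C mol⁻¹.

104 μm

Q = I·t = 34.40 × 3648.0 = 125500 C; n(e⁻) = 1.300 mol.
n(Cr) = n(e⁻)/3 = 0.4335 mol, so m = 0.4335 × 52 = 22.54 g.
Volume = m/ρ = 22.54 / 7.19 = 3.135 cm³.
Thickness = V/A = 3.135 / 301 = 0.0104 cm = 104 μm.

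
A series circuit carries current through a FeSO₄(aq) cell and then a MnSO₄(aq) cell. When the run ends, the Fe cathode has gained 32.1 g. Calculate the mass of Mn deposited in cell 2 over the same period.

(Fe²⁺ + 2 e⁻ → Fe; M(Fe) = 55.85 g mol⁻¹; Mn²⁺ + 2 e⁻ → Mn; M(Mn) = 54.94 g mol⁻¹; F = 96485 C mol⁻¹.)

31.6 g

n(Fe) = 32.1 / 55.85 = 0.5748 mol.
Since Fe²⁺ + 2 e⁻ → Fe, n(e⁻) passed = 2 × 0.5748 = 1.150 mol.
Cells in series carry the same charge, so the same 1.150 mol of electrons passes through cell 2.
Mn²⁺ + 2 e⁻ → Mn, so n(Mn) = 1.150 / 2 = 0.5748 mol.
m(Mn) = 0.5748 × 54.94 = 31.6 g.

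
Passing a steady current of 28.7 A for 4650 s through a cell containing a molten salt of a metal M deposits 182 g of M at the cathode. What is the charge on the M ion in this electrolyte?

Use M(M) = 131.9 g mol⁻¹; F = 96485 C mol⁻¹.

Q = I·t = 28.70 A × 4650.0 s = 133500 C, so n(e⁻) = 133500/96485 = 1.383 mol.
n(M) deposited = 182 / 131.9 = 1.380 mol.
Electrons per atom = n(e⁻)/n(M) = 1.383 / 1.380 = 1.00 ≈ 1, so the ion is M⁺.

+1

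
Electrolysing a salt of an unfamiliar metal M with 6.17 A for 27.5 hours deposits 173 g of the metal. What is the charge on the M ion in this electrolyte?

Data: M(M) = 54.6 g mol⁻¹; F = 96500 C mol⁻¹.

+2

Q = I·t = 6.170 A × 99000 s = 610800 C, so n(e⁻) = 610800/96500 = 6.330 mol.
n(M) deposited = 173 / 54.6 = 3.168 mol.
Electrons per atom = n(e⁻)/n(M) = 6.330 / 3.168 = 2.00 ≈ 2, so the ion is M²⁺.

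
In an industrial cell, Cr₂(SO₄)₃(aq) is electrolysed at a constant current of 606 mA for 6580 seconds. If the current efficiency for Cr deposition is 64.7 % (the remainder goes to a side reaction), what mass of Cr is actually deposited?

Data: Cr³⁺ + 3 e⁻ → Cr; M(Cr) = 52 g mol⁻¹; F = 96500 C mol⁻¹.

Q = I·t = 0.6060 × 6580.0 = 3987 C.
n(e⁻) = 3987/96500 = 0.04132 mol; theoretically n(Cr) = 0.04132/3 = 0.01377 mol, m_theo = 0.7162 g.
At 64.7 % efficiency, m_actual = 0.647 × 0.7162 = 0.463 g.

0.463 g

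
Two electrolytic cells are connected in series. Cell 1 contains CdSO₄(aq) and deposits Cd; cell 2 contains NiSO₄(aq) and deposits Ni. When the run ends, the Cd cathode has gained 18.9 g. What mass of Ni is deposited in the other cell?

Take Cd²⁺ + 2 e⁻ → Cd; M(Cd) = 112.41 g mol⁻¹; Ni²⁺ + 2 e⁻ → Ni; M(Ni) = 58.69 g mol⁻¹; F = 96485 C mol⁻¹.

9.87 g

n(Cd) = 18.9 / 112.41 = 0.1681 mol.
Since Cd²⁺ + 2 e⁻ → Cd, n(e⁻) passed = 2 × 0.1681 = 0.3363 mol.
Cells in series carry the same charge, so the same 0.3363 mol of electrons passes through cell 2.
Ni²⁺ + 2 e⁻ → Ni, so n(Ni) = 0.3363 / 2 = 0.1681 mol.
m(Ni) = 0.1681 × 58.69 = 9.87 g.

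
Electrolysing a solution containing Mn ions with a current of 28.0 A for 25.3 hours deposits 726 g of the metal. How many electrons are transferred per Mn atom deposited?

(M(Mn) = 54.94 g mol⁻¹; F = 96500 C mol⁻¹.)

2

Q = I·t = 28.00 A × 91080 s = 2550000 C, so n(e⁻) = 2550000/96500 = 26.43 mol.
n(Mn) deposited = 726 / 54.94 = 13.21 mol.
Electrons per atom = n(e⁻)/n(Mn) = 26.43 / 13.21 = 2.00 ≈ 2, so the ion is Mn²⁺.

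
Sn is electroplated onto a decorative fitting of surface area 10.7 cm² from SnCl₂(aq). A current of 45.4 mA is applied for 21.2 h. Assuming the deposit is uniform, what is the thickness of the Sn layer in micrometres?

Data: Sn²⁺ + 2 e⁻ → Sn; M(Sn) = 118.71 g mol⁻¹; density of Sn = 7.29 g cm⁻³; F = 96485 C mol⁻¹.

Q = I·t = 0.04540 × 76320 = 3465 C; n(e⁻) = 0.03591 mol.
n(Sn) = n(e⁻)/2 = 0.01796 mol, so m = 0.01796 × 118.71 = 2.132 g.
Volume = m/ρ = 2.132 / 7.29 = 0.2924 cm³.
Thickness = V/A = 0.2924 / 10.7 = 0.0273 cm = 273 μm.

273 μm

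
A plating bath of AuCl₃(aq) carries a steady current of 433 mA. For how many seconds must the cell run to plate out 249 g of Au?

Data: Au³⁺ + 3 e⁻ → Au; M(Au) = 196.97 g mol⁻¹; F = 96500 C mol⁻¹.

n(Au) = m/M = 249 / 196.97 = 1.264 mol.
Each Au atom requires 3 electrons, so n(e⁻) = 3 × 1.264 = 3.792 mol.
Q = n(e⁻)·F = 3.792 × 96500 = 366000 C.
t = Q/I = 366000 / 0.4330 A = 845200 s.

8.45 × 10⁵ s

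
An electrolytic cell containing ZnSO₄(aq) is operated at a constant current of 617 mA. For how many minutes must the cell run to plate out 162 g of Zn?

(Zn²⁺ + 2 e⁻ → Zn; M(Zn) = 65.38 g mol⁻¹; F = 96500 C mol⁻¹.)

n(Zn) = m/M = 162 / 65.38 = 2.478 mol.
Each Zn atom requires 2 electrons, so n(e⁻) = 2 × 2.478 = 4.956 mol.
Q = n(e⁻)·F = 4.956 × 96500 = 478200 C.
t = Q/I = 478200 / 0.6170 A = 775100 s = 12900 min.

12900 min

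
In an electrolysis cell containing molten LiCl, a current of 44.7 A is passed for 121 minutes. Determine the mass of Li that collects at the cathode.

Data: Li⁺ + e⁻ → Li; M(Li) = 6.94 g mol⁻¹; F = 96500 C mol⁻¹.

Q = I·t = 44.70 A × 7260.0 s = 324500 C.
n(e⁻) = Q/F = 324500 / 96500 = 3.363 mol.
Li⁺ + e⁻ → Li, so n(Li) = n(e⁻)/1 = 3.363 mol.
m = n·M = 3.363 × 6.94 = 23.3 g.

23.3 g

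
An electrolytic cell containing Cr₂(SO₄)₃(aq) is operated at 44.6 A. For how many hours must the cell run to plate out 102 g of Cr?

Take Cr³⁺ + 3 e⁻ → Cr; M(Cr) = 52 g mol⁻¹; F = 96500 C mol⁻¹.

3.54 h

n(Cr) = m/M = 102 / 52 = 1.962 mol.
Each Cr atom requires 3 electrons, so n(e⁻) = 3 × 1.962 = 5.885 mol.
Q = n(e⁻)·F = 5.885 × 96500 = 567900 C.
t = Q/I = 567900 / 44.60 A = 12730 s = 3.54 h.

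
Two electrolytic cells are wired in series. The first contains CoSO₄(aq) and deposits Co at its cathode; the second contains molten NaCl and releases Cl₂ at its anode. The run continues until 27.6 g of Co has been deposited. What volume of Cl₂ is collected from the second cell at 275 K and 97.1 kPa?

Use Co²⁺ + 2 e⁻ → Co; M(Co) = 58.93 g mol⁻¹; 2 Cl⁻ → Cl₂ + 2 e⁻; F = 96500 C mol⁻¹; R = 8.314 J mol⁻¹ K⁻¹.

11.0 L

n(Co) = 27.6 / 58.93 = 0.4684 mol, so n(e⁻) = 2 × 0.4684 = 0.9367 mol.
The cells are in series, so the same 0.9367 mol of electrons passes through the second cell.
2 Cl⁻ → Cl₂ + 2 e⁻ — 2 mol e⁻ per mol Cl₂, so n(Cl₂) = 0.9367/2 = 0.4684 mol.
V = nRT/P = (0.4684 × 8.314 × 275) / (97.1 × 10³) = 0.0110 m³ = 11.0 L.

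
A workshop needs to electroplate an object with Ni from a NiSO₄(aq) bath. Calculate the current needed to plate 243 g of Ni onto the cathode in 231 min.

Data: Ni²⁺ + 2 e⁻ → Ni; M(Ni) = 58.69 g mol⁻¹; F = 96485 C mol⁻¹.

n(Ni) = 243 / 58.69 = 4.140 mol.
n(e⁻) = 2 × 4.140 = 8.281 mol.
Q = n(e⁻)·F = 8.281 × 96485 = 799000 C.
I = Q/t = 799000 / 13860 s = 57.6 A.

57.6 A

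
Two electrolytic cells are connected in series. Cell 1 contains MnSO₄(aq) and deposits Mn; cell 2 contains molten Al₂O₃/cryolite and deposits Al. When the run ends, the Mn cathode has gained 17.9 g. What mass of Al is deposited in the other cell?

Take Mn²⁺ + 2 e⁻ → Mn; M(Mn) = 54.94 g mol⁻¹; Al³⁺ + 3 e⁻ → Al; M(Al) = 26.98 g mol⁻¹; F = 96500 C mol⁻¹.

n(Mn) = 17.9 / 54.94 = 0.3258 mol.
Since Mn²⁺ + 2 e⁻ → Mn, n(e⁻) passed = 2 × 0.3258 = 0.6516 mol.
Cells in series carry the same charge, so the same 0.6516 mol of electrons passes through cell 2.
Al³⁺ + 3 e⁻ → Al, so n(Al) = 0.6516 / 3 = 0.2172 mol.
m(Al) = 0.2172 × 26.98 = 5.86 g.

5.86 g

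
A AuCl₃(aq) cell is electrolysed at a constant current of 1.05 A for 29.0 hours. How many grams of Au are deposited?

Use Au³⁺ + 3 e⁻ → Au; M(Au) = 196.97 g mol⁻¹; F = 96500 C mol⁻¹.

Q = I·t = 1.050 A × 104400 s = 109600 C.
n(e⁻) = Q/F = 109600 / 96500 = 1.136 mol.
Au³⁺ + 3 e⁻ → Au, so n(Au) = n(e⁻)/3 = 0.3787 mol.
m = n·M = 0.3787 × 196.97 = 74.6 g.

74.6 g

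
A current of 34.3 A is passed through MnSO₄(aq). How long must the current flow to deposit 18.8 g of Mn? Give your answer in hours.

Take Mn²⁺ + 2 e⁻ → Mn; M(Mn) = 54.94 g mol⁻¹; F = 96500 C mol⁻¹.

n(Mn) = m/M = 18.8 / 54.94 = 0.3422 mol.
Each Mn atom requires 2 electrons, so n(e⁻) = 2 × 0.3422 = 0.6844 mol.
Q = n(e⁻)·F = 0.6844 × 96500 = 66040 C.
t = Q/I = 66040 / 34.30 A = 1925 s = 0.535 h.

0.535 h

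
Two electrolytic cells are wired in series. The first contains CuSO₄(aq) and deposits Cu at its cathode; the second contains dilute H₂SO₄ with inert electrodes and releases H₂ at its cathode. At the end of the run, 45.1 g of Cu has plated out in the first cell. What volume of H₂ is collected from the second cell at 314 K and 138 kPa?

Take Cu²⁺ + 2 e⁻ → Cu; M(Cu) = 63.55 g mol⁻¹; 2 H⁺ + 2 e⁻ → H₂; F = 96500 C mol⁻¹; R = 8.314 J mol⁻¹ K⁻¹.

n(Cu) = 45.1 / 63.55 = 0.7097 mol, so n(e⁻) = 2 × 0.7097 = 1.419 mol.
The cells are in series, so the same 1.419 mol of electrons passes through the second cell.
2 H⁺ + 2 e⁻ → H₂ — 2 mol e⁻ per mol H₂, so n(H₂) = 1.419/2 = 0.7097 mol.
V = nRT/P = (0.7097 × 8.314 × 314) / (138 × 10³) = 0.0134 m³ = 13.4 L.

13.4 L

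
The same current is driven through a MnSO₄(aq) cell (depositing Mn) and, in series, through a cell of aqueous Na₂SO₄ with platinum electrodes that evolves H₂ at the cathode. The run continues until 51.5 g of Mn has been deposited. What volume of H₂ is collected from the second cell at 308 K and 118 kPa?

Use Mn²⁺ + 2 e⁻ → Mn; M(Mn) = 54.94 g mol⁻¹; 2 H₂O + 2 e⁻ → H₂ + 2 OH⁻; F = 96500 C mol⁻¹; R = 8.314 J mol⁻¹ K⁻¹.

n(Mn) = 51.5 / 54.94 = 0.9374 mol, so n(e⁻) = 2 × 0.9374 = 1.875 mol.
The cells are in series, so the same 1.875 mol of electrons passes through the second cell.
2 H₂O + 2 e⁻ → H₂ + 2 OH⁻ — 2 mol e⁻ per mol H₂, so n(H₂) = 1.875/2 = 0.9374 mol.
V = nRT/P = (0.9374 × 8.314 × 308) / (118 × 10³) = 0.0203 m³ = 20.3 L.

20.3 L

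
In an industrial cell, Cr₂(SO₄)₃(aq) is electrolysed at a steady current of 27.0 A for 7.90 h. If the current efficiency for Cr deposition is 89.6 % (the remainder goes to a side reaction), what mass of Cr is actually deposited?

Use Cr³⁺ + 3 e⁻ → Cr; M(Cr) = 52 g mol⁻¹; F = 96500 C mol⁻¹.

Q = I·t = 27.00 × 28440 = 767900 C.
n(e⁻) = 767900/96500 = 7.957 mol; theoretically n(Cr) = 7.957/3 = 2.652 mol, m_theo = 137.9 g.
At 89.6 % efficiency, m_actual = 0.896 × 137.9 = 124 g.

124 g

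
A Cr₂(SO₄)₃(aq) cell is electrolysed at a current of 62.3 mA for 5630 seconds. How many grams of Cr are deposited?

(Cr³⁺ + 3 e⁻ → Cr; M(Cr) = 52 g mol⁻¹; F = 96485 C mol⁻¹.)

Q = I·t = 0.06230 A × 5630.0 s = 350.7 C.
n(e⁻) = Q/F = 350.7 / 96485 = 0.003635 mol.
Cr³⁺ + 3 e⁻ → Cr, so n(Cr) = n(e⁻)/3 = 0.001212 mol.
m = n·M = 0.001212 × 52 = 0.0630 g.

0.0630 g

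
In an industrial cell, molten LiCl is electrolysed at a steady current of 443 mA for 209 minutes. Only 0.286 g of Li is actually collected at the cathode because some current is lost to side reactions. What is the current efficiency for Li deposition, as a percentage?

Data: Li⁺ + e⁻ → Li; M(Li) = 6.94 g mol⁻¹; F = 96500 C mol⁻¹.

71.6 %

Q = I·t = 0.4430 × 12540 = 5555 C; n(e⁻) = 5555/96500 = 0.05757 mol.
Theoretical n(Li) = n(e⁻)/1 = 0.05757 mol, i.e. m_theo = 0.05757 × 6.94 = 0.3995 g.
Efficiency = m_actual / m_theo = 0.286 / 0.3995 = 71.6 %.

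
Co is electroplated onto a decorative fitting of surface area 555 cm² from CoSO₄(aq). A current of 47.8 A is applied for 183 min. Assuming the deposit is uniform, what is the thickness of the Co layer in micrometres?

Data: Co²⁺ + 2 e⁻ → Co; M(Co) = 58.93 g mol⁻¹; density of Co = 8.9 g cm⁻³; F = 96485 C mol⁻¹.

324 μm

Q = I·t = 47.80 × 10980 = 524800 C; n(e⁻) = 5.440 mol.
n(Co) = n(e⁻)/2 = 2.720 mol, so m = 2.720 × 58.93 = 160.3 g.
Volume = m/ρ = 160.3 / 8.9 = 18.01 cm³.
Thickness = V/A = 18.01 / 555 = 0.0324 cm = 324 μm.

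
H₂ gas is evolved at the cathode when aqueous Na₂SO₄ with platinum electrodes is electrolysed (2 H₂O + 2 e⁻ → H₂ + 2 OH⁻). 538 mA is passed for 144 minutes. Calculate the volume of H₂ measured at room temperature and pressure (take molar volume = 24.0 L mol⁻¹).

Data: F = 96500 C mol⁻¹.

0.578 L

Q = I·t = 0.5380 A × 8640.0 s = 4648 C.
n(e⁻) = Q/F = 4648 / 96500 = 0.04817 mol.
2 electrons are transferred per H₂ molecule, so n(H₂) = 0.04817 / 2 = 0.02408 mol.
V = n × V_m = 0.02408 × 24.0 = 0.578 L.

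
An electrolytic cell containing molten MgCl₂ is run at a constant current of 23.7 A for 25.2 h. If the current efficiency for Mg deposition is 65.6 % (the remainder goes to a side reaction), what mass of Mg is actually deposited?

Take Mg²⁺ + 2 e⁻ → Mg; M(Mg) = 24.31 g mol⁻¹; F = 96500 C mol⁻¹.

Q = I·t = 23.70 × 90720 = 2150000 C.
n(e⁻) = 2150000/96500 = 22.28 mol; theoretically n(Mg) = 22.28/2 = 11.14 mol, m_theo = 270.8 g.
At 65.6 % efficiency, m_actual = 0.656 × 270.8 = 178 g.

178 g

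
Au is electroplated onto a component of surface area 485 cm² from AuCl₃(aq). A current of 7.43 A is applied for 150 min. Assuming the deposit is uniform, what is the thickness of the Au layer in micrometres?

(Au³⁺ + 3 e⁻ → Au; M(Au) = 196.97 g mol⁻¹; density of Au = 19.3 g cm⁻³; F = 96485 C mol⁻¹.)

48.6 μm

Q = I·t = 7.430 × 9000.0 = 66870 C; n(e⁻) = 0.6931 mol.
n(Au) = n(e⁻)/3 = 0.2310 mol, so m = 0.2310 × 196.97 = 45.50 g.
Volume = m/ρ = 45.50 / 19.3 = 2.358 cm³.
Thickness = V/A = 2.358 / 485 = 0.00486 cm = 48.6 μm.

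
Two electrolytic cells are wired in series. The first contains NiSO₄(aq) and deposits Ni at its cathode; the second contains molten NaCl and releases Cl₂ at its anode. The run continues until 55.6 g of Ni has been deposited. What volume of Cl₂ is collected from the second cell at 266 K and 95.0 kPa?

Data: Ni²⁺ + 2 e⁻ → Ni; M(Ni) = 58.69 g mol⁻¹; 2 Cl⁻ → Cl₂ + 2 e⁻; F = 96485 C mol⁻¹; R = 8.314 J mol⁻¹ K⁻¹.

22.1 L

n(Ni) = 55.6 / 58.69 = 0.9474 mol, so n(e⁻) = 2 × 0.9474 = 1.895 mol.
The cells are in series, so the same 1.895 mol of electrons passes through the second cell.
2 Cl⁻ → Cl₂ + 2 e⁻ — 2 mol e⁻ per mol Cl₂, so n(Cl₂) = 1.895/2 = 0.9474 mol.
V = nRT/P = (0.9474 × 8.314 × 266) / (95.0 × 10³) = 0.0221 m³ = 22.1 L.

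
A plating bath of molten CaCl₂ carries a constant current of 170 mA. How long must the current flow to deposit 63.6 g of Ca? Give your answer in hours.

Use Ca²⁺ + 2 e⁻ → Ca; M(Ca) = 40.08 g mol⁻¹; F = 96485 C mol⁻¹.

n(Ca) = m/M = 63.6 / 40.08 = 1.587 mol.
Each Ca atom requires 2 electrons, so n(e⁻) = 2 × 1.587 = 3.174 mol.
Q = n(e⁻)·F = 3.174 × 96485 = 306200 C.
t = Q/I = 306200 / 0.1700 A = 1801000 s = 500 h.

500 h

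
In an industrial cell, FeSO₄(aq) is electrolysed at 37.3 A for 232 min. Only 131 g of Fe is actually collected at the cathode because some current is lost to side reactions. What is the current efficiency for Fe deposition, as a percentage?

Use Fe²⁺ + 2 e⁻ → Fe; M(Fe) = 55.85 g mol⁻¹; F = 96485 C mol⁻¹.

Q = I·t = 37.30 × 13920 = 519200 C; n(e⁻) = 519200/96485 = 5.381 mol.
Theoretical n(Fe) = n(e⁻)/2 = 2.691 mol, i.e. m_theo = 2.691 × 55.85 = 150.3 g.
Efficiency = m_actual / m_theo = 131 / 150.3 = 87.2 %.

87.2 %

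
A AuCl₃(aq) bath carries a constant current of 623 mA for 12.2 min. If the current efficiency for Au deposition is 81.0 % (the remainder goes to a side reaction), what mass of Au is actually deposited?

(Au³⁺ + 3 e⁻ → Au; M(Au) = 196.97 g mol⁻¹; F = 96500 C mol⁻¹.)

Q = I·t = 0.6230 × 732.00 = 456.0 C.
n(e⁻) = 456.0/96500 = 0.004726 mol; theoretically n(Au) = 0.004726/3 = 0.001575 mol, m_theo = 0.3103 g.
At 81.0 % efficiency, m_actual = 0.810 × 0.3103 = 0.251 g.

0.251 g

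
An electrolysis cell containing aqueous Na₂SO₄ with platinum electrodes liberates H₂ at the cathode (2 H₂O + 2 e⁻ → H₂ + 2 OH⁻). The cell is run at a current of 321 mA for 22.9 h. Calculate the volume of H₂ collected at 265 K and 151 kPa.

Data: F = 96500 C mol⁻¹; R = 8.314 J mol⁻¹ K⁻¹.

2.00 L

Q = I·t = 0.3210 A × 82440 s = 26460 C.
n(e⁻) = Q/F = 26460 / 96500 = 0.2742 mol.
2 electrons are transferred per H₂ molecule, so n(H₂) = 0.2742 / 2 = 0.1371 mol.
V = nRT/P = (0.1371 × 8.314 × 265) / (151 × 10³ Pa) = 0.00200 m³ = 2.00 L.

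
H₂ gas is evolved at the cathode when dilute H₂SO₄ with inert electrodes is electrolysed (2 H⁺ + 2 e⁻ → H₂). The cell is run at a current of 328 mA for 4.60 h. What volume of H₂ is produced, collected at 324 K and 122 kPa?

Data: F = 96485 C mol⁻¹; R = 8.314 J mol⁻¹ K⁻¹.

Q = I·t = 0.3280 A × 16560 s = 5432 C.
n(e⁻) = Q/F = 5432 / 96485 = 0.05630 mol.
2 electrons are transferred per H₂ molecule, so n(H₂) = 0.05630 / 2 = 0.02815 mol.
V = nRT/P = (0.02815 × 8.314 × 324) / (122 × 10³ Pa) = 6.21 × 10⁻⁴ m³ = 0.621 L.

0.621 L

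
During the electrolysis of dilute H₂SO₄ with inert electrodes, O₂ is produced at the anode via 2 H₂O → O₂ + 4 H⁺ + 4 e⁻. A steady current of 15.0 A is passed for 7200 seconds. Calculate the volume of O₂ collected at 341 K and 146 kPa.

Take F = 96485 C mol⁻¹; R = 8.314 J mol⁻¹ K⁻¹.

Q = I·t = 15.00 A × 7200.0 s = 108000 C.
n(e⁻) = Q/F = 108000 / 96485 = 1.119 mol.
4 electrons are transferred per O₂ molecule, so n(O₂) = 1.119 / 4 = 0.2798 mol.
V = nRT/P = (0.2798 × 8.314 × 341) / (146 × 10³ Pa) = 0.00543 m³ = 5.43 L.

5.43 L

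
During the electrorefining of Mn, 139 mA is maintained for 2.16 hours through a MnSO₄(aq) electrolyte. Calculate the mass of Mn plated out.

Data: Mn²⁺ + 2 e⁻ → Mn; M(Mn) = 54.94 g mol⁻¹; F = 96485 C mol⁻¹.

Q = I·t = 0.1390 A × 7776.0 s = 1081 C.
n(e⁻) = Q/F = 1081 / 96485 = 0.01120 mol.
Mn²⁺ + 2 e⁻ → Mn, so n(Mn) = n(e⁻)/2 = 0.005601 mol.
m = n·M = 0.005601 × 54.94 = 0.308 g.

0.308 g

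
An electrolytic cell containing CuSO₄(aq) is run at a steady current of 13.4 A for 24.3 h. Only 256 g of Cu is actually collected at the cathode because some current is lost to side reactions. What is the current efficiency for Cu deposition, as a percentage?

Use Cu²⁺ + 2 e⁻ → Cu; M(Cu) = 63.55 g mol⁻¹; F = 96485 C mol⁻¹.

Q = I·t = 13.40 × 87480 = 1172000 C; n(e⁻) = 1172000/96485 = 12.15 mol.
Theoretical n(Cu) = n(e⁻)/2 = 6.075 mol, i.e. m_theo = 6.075 × 63.55 = 386.0 g.
Efficiency = m_actual / m_theo = 256 / 386.0 = 66.3 %.

66.3 %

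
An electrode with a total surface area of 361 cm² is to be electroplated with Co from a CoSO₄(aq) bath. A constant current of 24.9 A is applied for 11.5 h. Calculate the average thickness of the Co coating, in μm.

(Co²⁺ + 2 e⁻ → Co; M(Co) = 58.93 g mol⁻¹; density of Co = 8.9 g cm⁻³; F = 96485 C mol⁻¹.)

980 μm

Q = I·t = 24.90 × 41400 = 1031000 C; n(e⁻) = 10.68 mol.
n(Co) = n(e⁻)/2 = 5.342 mol, so m = 5.342 × 58.93 = 314.8 g.
Volume = m/ρ = 314.8 / 8.9 = 35.37 cm³.
Thickness = V/A = 35.37 / 361 = 0.0980 cm = 980 μm.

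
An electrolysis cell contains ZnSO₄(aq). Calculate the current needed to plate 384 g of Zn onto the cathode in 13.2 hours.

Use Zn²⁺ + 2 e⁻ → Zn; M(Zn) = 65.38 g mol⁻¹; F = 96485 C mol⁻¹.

n(Zn) = 384 / 65.38 = 5.873 mol.
n(e⁻) = 2 × 5.873 = 11.75 mol.
Q = n(e⁻)·F = 11.75 × 96485 = 1133000 C.
I = Q/t = 1133000 / 47520 s = 23.9 A.

23.9 A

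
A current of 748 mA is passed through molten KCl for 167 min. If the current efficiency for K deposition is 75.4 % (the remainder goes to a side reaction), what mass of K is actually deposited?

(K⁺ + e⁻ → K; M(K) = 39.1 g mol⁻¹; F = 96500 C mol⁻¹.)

2.29 g

Q = I·t = 0.7480 × 10020 = 7495 C.
n(e⁻) = 7495/96500 = 0.07767 mol; theoretically n(K) = 0.07767/1 = 0.07767 mol, m_theo = 3.037 g.
At 75.4 % efficiency, m_actual = 0.754 × 3.037 = 2.29 g.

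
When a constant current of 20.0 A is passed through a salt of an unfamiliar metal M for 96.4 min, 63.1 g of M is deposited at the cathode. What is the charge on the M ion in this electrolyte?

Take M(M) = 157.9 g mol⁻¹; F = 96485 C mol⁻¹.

+3

Q = I·t = 20.00 A × 5784.0 s = 115700 C, so n(e⁻) = 115700/96485 = 1.199 mol.
n(M) deposited = 63.1 / 157.9 = 0.3996 mol.
Electrons per atom = n(e⁻)/n(M) = 1.199 / 0.3996 = 3.00 ≈ 3, so the ion is M³⁺.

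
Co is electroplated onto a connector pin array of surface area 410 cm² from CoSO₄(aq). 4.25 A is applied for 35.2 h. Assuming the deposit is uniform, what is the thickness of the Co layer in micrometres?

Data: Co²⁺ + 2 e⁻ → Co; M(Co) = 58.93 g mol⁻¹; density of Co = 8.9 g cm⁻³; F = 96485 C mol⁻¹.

451 μm

Q = I·t = 4.250 × 126720 = 538600 C; n(e⁻) = 5.582 mol.
n(Co) = n(e⁻)/2 = 2.791 mol, so m = 2.791 × 58.93 = 164.5 g.
Volume = m/ρ = 164.5 / 8.9 = 18.48 cm³.
Thickness = V/A = 18.48 / 410 = 0.0451 cm = 451 μm.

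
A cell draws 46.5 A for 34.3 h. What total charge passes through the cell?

Q = I·t = 46.50 A × 123480 s = 5.74 × 10⁶ C.

5.74 × 10⁶ C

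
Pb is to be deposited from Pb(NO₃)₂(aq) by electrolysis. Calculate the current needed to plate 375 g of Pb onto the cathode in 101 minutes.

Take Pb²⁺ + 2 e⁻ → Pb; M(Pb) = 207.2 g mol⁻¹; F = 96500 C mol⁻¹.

n(Pb) = 375 / 207.2 = 1.810 mol.
n(e⁻) = 2 × 1.810 = 3.620 mol.
Q = n(e⁻)·F = 3.620 × 96500 = 349300 C.
I = Q/t = 349300 / 6060.0 s = 57.6 A.

57.6 A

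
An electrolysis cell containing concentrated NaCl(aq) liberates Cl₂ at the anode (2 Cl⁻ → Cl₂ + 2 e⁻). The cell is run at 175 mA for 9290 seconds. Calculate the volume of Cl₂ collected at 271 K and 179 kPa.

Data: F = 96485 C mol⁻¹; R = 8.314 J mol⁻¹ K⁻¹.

Q = I·t = 0.1750 A × 9290.0 s = 1626 C.
n(e⁻) = Q/F = 1626 / 96485 = 0.01685 mol.
2 electrons are transferred per Cl₂ molecule, so n(Cl₂) = 0.01685 / 2 = 0.008425 mol.
V = nRT/P = (0.008425 × 8.314 × 271) / (179 × 10³ Pa) = 1.06 × 10⁻⁴ m³ = 0.106 L.

0.106 L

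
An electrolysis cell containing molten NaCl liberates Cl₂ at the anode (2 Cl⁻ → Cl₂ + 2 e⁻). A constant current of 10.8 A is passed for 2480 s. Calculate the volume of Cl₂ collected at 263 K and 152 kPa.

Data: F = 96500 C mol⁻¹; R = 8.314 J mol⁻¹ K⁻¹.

2.00 L

Q = I·t = 10.80 A × 2480.0 s = 26780 C.
n(e⁻) = Q/F = 26780 / 96500 = 0.2776 mol.
2 electrons are transferred per Cl₂ molecule, so n(Cl₂) = 0.2776 / 2 = 0.1388 mol.
V = nRT/P = (0.1388 × 8.314 × 263) / (152 × 10³ Pa) = 0.00200 m³ = 2.00 L.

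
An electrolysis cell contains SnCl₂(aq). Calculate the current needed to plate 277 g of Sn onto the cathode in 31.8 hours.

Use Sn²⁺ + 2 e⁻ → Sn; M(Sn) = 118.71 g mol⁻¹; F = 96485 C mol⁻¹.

n(Sn) = 277 / 118.71 = 2.333 mol.
n(e⁻) = 2 × 2.333 = 4.667 mol.
Q = n(e⁻)·F = 4.667 × 96485 = 450300 C.
I = Q/t = 450300 / 114480 s = 3.93 A.

3.93 A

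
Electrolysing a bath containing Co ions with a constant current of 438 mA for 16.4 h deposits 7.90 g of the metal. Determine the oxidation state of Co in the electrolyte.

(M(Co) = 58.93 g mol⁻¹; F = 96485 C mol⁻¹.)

+2

Q = I·t = 0.4380 A × 59040 s = 25860 C, so n(e⁻) = 25860/96485 = 0.2680 mol.
n(Co) deposited = 7.90 / 58.93 = 0.1341 mol.
Electrons per atom = n(e⁻)/n(Co) = 0.2680 / 0.1341 = 2.00 ≈ 2, so the ion is Co²⁺.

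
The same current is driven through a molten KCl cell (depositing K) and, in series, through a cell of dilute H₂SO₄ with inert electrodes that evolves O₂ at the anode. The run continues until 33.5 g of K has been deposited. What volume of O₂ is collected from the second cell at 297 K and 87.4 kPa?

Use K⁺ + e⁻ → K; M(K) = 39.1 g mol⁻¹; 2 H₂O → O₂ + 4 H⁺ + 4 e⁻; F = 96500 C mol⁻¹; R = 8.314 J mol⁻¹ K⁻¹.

6.05 L

n(K) = 33.5 / 39.1 = 0.8568 mol, so n(e⁻) = 1 × 0.8568 = 0.8568 mol.
The cells are in series, so the same 0.8568 mol of electrons passes through the second cell.
2 H₂O → O₂ + 4 H⁺ + 4 e⁻ — 4 mol e⁻ per mol O₂, so n(O₂) = 0.8568/4 = 0.2142 mol.
V = nRT/P = (0.2142 × 8.314 × 297) / (87.4 × 10³) = 0.00605 m³ = 6.05 L.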